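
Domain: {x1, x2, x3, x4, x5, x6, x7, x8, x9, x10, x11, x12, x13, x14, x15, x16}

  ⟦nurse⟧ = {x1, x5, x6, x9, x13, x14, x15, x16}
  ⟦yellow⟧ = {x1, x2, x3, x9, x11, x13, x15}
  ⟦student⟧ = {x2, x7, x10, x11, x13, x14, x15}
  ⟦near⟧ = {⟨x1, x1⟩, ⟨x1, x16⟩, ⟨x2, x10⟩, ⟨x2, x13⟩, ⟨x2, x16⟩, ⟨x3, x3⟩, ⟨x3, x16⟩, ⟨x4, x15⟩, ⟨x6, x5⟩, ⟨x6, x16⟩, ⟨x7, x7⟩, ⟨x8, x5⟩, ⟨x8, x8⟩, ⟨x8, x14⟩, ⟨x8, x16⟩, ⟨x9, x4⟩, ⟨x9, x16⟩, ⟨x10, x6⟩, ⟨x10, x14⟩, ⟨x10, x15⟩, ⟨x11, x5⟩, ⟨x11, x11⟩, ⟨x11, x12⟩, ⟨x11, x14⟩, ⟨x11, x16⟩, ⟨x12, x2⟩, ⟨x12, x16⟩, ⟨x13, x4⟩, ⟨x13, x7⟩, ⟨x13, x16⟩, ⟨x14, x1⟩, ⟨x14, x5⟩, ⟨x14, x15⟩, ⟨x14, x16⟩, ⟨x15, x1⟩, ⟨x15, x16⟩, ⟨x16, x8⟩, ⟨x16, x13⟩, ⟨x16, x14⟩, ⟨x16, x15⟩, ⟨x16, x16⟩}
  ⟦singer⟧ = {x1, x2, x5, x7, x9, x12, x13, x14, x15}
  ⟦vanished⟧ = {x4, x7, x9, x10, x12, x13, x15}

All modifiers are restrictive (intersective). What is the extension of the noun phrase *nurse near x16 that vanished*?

⟦near x16⟧ = {x : ⟨x, x16⟩ ∈ ⟦near⟧} = {x1, x2, x3, x6, x8, x9, x11, x12, x13, x14, x15, x16}
⟦that vanished⟧ = ⟦vanished⟧ = {x4, x7, x9, x10, x12, x13, x15}
⟦nurse⟧ = {x1, x5, x6, x9, x13, x14, x15, x16}
… ∩ ⟦near x16⟧ = {x1, x5, x6, x9, x13, x14, x15, x16} ∩ {x1, x2, x3, x6, x8, x9, x11, x12, x13, x14, x15, x16} = {x1, x6, x9, x13, x14, x15, x16}
… ∩ ⟦that vanished⟧ = {x1, x6, x9, x13, x14, x15, x16} ∩ {x4, x7, x9, x10, x12, x13, x15} = {x9, x13, x15}
So ⟦nurse near x16 that vanished⟧ = {x9, x13, x15}.

{x9, x13, x15}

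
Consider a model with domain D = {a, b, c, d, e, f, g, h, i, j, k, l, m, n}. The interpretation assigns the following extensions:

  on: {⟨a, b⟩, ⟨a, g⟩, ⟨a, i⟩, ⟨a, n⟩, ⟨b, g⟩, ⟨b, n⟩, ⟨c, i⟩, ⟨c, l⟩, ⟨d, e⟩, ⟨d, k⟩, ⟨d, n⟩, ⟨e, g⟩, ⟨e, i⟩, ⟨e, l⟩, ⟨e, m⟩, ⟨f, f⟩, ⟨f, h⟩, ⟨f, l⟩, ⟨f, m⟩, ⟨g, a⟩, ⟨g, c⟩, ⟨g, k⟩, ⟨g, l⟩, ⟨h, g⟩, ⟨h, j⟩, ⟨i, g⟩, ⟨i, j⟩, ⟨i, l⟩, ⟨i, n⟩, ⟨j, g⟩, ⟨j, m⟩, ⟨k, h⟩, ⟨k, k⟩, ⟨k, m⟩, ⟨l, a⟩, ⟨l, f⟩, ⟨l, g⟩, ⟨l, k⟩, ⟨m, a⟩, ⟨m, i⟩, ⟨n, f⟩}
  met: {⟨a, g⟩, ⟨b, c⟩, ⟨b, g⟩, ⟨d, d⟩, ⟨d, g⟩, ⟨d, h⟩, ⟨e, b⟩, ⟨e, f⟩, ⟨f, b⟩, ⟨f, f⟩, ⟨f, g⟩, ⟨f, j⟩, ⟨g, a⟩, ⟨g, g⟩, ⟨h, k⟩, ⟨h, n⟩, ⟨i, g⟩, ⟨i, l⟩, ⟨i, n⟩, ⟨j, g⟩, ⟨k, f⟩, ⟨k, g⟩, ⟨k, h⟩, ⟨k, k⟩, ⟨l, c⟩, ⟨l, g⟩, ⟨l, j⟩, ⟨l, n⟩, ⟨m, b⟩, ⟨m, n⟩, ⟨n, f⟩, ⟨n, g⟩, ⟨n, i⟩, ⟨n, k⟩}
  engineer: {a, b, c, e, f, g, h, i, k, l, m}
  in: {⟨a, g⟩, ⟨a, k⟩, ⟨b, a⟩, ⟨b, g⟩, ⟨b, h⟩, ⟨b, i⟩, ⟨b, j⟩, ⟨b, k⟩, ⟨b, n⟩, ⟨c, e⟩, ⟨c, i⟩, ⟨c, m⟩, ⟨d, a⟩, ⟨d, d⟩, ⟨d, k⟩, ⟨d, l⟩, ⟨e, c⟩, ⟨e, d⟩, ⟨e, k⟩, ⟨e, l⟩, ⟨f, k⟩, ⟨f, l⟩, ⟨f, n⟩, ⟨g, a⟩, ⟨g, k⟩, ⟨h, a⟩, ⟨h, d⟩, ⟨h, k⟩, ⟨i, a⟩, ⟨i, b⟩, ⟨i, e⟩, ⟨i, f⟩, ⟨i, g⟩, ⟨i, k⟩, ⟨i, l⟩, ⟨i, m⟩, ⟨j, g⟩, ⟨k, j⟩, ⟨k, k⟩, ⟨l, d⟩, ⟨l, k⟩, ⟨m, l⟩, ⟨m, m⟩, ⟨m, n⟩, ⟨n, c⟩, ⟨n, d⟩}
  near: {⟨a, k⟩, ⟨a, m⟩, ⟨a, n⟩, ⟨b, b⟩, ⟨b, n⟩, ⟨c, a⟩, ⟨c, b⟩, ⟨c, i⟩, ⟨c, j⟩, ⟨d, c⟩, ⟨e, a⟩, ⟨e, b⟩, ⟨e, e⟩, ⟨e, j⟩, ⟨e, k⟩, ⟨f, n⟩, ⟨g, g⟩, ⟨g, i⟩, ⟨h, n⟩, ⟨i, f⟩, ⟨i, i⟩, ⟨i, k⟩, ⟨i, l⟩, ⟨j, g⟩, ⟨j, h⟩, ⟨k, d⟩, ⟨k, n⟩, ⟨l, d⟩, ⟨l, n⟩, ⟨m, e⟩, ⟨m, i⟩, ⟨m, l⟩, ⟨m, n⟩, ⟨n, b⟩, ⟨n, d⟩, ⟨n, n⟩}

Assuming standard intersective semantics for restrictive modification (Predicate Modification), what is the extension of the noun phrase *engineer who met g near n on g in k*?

⟦who met g⟧ = {x : ⟨x, g⟩ ∈ ⟦met⟧} = {a, b, d, f, g, i, j, k, l, n}
⟦near n⟧ = {x : ⟨x, n⟩ ∈ ⟦near⟧} = {a, b, f, h, k, l, m, n}
⟦on g⟧ = {x : ⟨x, g⟩ ∈ ⟦on⟧} = {a, b, e, h, i, j, l}
⟦in k⟧ = {x : ⟨x, k⟩ ∈ ⟦in⟧} = {a, b, d, e, f, g, h, i, k, l}
⟦engineer⟧ = {a, b, c, e, f, g, h, i, k, l, m}
… ∩ ⟦who met g⟧ = {a, b, c, e, f, g, h, i, k, l, m} ∩ {a, b, d, f, g, i, j, k, l, n} = {a, b, f, g, i, k, l}
… ∩ ⟦near n⟧ = {a, b, f, g, i, k, l} ∩ {a, b, f, h, k, l, m, n} = {a, b, f, k, l}
… ∩ ⟦on g⟧ = {a, b, f, k, l} ∩ {a, b, e, h, i, j, l} = {a, b, l}
… ∩ ⟦in k⟧ = {a, b, l} ∩ {a, b, d, e, f, g, h, i, k, l} = {a, b, l}
So ⟦engineer who met g near n on g in k⟧ = {a, b, l}.

{a, b, l}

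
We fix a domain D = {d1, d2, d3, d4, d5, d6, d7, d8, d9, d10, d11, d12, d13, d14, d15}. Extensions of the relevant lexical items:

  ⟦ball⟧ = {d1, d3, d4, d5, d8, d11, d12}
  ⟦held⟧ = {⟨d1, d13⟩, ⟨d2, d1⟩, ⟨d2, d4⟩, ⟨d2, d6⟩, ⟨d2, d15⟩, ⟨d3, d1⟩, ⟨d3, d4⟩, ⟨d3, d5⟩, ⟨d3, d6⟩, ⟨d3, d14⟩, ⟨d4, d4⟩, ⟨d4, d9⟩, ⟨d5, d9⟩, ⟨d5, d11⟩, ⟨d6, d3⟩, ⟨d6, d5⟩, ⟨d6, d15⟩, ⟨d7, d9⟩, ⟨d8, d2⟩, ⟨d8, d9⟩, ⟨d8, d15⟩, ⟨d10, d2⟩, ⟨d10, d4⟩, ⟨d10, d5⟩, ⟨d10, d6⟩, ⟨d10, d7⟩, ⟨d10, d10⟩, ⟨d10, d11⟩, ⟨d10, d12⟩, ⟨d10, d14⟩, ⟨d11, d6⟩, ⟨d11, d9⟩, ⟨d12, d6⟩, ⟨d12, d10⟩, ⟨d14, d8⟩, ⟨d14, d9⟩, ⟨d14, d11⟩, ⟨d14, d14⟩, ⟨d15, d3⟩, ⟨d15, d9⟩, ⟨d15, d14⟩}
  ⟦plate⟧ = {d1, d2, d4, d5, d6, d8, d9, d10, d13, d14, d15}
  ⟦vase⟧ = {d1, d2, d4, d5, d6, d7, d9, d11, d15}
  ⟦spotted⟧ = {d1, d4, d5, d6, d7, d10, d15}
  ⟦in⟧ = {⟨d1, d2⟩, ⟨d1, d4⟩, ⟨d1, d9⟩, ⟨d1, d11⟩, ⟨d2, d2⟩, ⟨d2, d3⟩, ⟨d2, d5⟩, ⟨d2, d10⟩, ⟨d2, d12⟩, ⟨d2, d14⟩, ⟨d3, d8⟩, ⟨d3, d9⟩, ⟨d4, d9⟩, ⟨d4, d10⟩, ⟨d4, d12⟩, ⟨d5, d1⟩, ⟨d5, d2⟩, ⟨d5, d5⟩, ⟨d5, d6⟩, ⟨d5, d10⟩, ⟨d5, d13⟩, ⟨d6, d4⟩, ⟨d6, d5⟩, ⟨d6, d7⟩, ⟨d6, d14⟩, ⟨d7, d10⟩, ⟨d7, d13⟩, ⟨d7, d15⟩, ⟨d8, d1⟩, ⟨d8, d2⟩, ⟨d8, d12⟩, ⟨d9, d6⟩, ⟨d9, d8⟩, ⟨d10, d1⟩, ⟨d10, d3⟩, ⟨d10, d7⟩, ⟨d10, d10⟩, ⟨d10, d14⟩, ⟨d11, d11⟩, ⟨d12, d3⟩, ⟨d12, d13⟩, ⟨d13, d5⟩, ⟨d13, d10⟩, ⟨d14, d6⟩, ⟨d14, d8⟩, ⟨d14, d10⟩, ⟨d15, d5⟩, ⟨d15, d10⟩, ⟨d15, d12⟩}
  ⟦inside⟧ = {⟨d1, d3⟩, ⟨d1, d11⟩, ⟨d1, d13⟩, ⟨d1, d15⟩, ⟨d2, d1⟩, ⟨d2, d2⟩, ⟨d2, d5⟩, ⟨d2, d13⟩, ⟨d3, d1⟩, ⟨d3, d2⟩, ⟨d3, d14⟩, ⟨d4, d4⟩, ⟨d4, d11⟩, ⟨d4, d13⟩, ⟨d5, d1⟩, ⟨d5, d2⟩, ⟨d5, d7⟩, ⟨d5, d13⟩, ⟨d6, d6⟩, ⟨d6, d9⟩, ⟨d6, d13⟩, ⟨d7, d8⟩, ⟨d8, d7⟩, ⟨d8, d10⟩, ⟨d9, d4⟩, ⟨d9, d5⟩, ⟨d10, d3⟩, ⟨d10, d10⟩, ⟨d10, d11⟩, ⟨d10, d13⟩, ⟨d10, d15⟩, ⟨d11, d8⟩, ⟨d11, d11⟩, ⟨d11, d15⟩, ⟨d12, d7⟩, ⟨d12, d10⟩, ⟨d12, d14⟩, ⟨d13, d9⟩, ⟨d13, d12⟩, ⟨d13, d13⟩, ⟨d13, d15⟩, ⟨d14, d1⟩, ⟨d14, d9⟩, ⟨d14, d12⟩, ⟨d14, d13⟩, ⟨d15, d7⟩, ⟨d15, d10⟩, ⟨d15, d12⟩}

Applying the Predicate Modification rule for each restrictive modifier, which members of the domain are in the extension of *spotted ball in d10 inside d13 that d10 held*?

{d4, d5}

⟦in d10⟧ = {x : ⟨x, d10⟩ ∈ ⟦in⟧} = {d2, d4, d5, d7, d10, d13, d14, d15}
⟦inside d13⟧ = {x : ⟨x, d13⟩ ∈ ⟦inside⟧} = {d1, d2, d4, d5, d6, d10, d13, d14}
⟦that d10 held⟧ = {x : ⟨d10, x⟩ ∈ ⟦held⟧} = {d2, d4, d5, d6, d7, d10, d11, d12, d14}
⟦ball⟧ = {d1, d3, d4, d5, d8, d11, d12}
… ∩ ⟦in d10⟧ = {d1, d3, d4, d5, d8, d11, d12} ∩ {d2, d4, d5, d7, d10, d13, d14, d15} = {d4, d5}
… ∩ ⟦inside d13⟧ = {d4, d5} ∩ {d1, d2, d4, d5, d6, d10, d13, d14} = {d4, d5}
… ∩ ⟦that d10 held⟧ = {d4, d5} ∩ {d2, d4, d5, d6, d7, d10, d11, d12, d14} = {d4, d5}
… ∩ ⟦spotted⟧ = {d4, d5} ∩ {d1, d4, d5, d6, d7, d10, d15} = {d4, d5}
So ⟦spotted ball in d10 inside d13 that d10 held⟧ = {d4, d5}.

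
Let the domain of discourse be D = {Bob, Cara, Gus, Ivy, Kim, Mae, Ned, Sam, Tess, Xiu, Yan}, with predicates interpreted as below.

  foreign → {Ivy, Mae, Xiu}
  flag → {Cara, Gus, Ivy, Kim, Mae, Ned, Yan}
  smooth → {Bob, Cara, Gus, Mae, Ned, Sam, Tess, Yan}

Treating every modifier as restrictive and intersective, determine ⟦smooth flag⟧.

{Cara, Gus, Mae, Ned, Yan}

⟦flag⟧ = {Cara, Gus, Ivy, Kim, Mae, Ned, Yan}
… ∩ ⟦smooth⟧ = {Cara, Gus, Ivy, Kim, Mae, Ned, Yan} ∩ {Bob, Cara, Gus, Mae, Ned, Sam, Tess, Yan} = {Cara, Gus, Mae, Ned, Yan}
So ⟦smooth flag⟧ = {Cara, Gus, Mae, Ned, Yan}.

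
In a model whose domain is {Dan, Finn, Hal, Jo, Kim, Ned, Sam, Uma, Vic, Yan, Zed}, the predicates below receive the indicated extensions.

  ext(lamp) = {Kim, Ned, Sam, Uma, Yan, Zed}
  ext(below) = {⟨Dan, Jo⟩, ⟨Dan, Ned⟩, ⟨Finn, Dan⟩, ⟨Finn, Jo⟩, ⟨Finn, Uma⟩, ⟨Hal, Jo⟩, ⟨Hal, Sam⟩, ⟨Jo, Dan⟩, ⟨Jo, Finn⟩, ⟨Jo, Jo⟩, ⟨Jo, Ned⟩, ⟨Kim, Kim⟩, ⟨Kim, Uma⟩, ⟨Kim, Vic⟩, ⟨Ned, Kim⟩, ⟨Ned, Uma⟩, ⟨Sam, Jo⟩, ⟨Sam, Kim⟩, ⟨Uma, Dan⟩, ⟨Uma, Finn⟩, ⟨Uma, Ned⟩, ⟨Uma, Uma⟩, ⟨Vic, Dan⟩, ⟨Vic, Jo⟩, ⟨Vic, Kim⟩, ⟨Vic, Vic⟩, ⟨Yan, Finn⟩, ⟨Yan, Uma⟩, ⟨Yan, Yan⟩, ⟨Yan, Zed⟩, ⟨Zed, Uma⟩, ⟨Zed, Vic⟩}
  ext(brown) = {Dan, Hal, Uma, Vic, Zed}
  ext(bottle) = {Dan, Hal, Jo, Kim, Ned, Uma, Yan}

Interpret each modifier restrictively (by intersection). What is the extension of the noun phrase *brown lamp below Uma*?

⟦below Uma⟧ = {x : ⟨x, Uma⟩ ∈ ⟦below⟧} = {Finn, Kim, Ned, Uma, Yan, Zed}
⟦lamp⟧ = {Kim, Ned, Sam, Uma, Yan, Zed}
… ∩ ⟦below Uma⟧ = {Kim, Ned, Sam, Uma, Yan, Zed} ∩ {Finn, Kim, Ned, Uma, Yan, Zed} = {Kim, Ned, Uma, Yan, Zed}
… ∩ ⟦brown⟧ = {Kim, Ned, Uma, Yan, Zed} ∩ {Dan, Hal, Uma, Vic, Zed} = {Uma, Zed}
So ⟦brown lamp below Uma⟧ = {Uma, Zed}.

{Uma, Zed}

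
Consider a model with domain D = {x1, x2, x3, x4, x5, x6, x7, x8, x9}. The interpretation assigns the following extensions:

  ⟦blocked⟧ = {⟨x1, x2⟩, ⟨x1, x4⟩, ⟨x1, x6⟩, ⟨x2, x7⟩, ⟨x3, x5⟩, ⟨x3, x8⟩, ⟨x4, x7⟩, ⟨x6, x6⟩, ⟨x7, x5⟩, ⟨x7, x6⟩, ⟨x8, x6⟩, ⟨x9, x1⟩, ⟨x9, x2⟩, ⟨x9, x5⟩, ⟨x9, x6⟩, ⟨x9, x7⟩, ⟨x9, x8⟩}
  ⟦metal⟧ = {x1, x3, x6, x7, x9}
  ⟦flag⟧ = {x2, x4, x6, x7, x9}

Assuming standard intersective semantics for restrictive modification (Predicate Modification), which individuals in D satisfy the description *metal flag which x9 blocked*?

{x6, x7}

⟦which x9 blocked⟧ = {x : ⟨x9, x⟩ ∈ ⟦blocked⟧} = {x1, x2, x5, x6, x7, x8}
⟦flag⟧ = {x2, x4, x6, x7, x9}
… ∩ ⟦which x9 blocked⟧ = {x2, x4, x6, x7, x9} ∩ {x1, x2, x5, x6, x7, x8} = {x2, x6, x7}
… ∩ ⟦metal⟧ = {x2, x6, x7} ∩ {x1, x3, x6, x7, x9} = {x6, x7}
So ⟦metal flag which x9 blocked⟧ = {x6, x7}.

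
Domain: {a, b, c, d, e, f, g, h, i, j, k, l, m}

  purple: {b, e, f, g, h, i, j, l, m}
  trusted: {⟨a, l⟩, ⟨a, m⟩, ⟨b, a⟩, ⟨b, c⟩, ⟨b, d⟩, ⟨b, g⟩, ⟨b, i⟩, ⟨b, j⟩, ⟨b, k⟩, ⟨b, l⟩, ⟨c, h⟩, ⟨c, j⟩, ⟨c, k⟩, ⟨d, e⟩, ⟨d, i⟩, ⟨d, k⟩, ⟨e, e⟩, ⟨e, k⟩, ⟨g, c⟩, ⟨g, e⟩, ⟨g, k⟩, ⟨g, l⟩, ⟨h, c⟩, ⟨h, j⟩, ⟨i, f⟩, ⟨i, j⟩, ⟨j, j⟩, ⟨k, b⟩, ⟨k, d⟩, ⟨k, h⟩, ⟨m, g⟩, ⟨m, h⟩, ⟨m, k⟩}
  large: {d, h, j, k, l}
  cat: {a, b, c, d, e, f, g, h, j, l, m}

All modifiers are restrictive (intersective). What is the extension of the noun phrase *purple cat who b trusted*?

{g, j, l}

⟦who b trusted⟧ = {x : ⟨b, x⟩ ∈ ⟦trusted⟧} = {a, c, d, g, i, j, k, l}
⟦cat⟧ = {a, b, c, d, e, f, g, h, j, l, m}
… ∩ ⟦who b trusted⟧ = {a, b, c, d, e, f, g, h, j, l, m} ∩ {a, c, d, g, i, j, k, l} = {a, c, d, g, j, l}
… ∩ ⟦purple⟧ = {a, c, d, g, j, l} ∩ {b, e, f, g, h, i, j, l, m} = {g, j, l}
So ⟦purple cat who b trusted⟧ = {g, j, l}.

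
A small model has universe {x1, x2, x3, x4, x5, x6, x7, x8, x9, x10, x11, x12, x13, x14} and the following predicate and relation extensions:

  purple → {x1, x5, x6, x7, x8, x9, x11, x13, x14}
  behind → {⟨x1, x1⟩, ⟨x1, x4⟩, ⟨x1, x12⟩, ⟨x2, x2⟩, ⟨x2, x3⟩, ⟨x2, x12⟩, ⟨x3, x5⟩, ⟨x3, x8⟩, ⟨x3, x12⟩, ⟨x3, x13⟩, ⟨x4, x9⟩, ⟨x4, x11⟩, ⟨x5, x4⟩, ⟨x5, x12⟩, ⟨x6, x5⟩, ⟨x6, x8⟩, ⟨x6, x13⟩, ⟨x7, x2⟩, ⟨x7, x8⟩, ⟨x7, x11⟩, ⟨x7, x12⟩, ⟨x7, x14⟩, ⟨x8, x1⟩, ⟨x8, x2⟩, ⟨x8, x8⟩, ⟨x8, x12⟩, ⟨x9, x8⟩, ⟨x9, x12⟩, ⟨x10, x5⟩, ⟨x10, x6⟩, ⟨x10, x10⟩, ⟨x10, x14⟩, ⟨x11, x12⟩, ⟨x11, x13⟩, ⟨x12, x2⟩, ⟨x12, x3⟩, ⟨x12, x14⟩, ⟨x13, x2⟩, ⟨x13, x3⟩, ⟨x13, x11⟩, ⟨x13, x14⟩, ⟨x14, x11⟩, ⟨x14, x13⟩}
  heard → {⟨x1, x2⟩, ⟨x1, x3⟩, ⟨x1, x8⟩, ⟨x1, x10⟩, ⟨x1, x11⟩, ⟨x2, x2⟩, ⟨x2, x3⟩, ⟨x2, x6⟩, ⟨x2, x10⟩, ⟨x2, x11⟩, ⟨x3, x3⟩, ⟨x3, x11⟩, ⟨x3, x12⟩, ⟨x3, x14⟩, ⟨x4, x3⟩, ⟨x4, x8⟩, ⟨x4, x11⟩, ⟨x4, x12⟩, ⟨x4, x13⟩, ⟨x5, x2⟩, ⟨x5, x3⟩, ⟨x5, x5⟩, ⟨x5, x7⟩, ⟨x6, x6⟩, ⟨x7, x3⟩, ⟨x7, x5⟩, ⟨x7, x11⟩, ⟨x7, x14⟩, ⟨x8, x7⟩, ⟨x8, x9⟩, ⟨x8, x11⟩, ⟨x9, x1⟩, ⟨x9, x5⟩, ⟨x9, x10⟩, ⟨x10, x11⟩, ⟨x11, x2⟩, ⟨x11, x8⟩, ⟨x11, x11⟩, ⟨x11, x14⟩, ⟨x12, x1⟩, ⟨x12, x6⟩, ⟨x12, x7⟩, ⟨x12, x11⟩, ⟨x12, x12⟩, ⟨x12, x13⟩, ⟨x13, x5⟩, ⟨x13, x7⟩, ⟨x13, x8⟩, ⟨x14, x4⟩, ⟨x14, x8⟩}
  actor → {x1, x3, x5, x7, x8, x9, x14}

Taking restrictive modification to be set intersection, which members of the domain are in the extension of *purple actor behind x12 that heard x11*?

⟦behind x12⟧ = {x : ⟨x, x12⟩ ∈ ⟦behind⟧} = {x1, x2, x3, x5, x7, x8, x9, x11}
⟦that heard x11⟧ = {x : ⟨x, x11⟩ ∈ ⟦heard⟧} = {x1, x2, x3, x4, x7, x8, x10, x11, x12}
⟦actor⟧ = {x1, x3, x5, x7, x8, x9, x14}
… ∩ ⟦behind x12⟧ = {x1, x3, x5, x7, x8, x9, x14} ∩ {x1, x2, x3, x5, x7, x8, x9, x11} = {x1, x3, x5, x7, x8, x9}
… ∩ ⟦that heard x11⟧ = {x1, x3, x5, x7, x8, x9} ∩ {x1, x2, x3, x4, x7, x8, x10, x11, x12} = {x1, x3, x7, x8}
… ∩ ⟦purple⟧ = {x1, x3, x7, x8} ∩ {x1, x5, x6, x7, x8, x9, x11, x13, x14} = {x1, x7, x8}
So ⟦purple actor behind x12 that heard x11⟧ = {x1, x7, x8}.

{x1, x7, x8}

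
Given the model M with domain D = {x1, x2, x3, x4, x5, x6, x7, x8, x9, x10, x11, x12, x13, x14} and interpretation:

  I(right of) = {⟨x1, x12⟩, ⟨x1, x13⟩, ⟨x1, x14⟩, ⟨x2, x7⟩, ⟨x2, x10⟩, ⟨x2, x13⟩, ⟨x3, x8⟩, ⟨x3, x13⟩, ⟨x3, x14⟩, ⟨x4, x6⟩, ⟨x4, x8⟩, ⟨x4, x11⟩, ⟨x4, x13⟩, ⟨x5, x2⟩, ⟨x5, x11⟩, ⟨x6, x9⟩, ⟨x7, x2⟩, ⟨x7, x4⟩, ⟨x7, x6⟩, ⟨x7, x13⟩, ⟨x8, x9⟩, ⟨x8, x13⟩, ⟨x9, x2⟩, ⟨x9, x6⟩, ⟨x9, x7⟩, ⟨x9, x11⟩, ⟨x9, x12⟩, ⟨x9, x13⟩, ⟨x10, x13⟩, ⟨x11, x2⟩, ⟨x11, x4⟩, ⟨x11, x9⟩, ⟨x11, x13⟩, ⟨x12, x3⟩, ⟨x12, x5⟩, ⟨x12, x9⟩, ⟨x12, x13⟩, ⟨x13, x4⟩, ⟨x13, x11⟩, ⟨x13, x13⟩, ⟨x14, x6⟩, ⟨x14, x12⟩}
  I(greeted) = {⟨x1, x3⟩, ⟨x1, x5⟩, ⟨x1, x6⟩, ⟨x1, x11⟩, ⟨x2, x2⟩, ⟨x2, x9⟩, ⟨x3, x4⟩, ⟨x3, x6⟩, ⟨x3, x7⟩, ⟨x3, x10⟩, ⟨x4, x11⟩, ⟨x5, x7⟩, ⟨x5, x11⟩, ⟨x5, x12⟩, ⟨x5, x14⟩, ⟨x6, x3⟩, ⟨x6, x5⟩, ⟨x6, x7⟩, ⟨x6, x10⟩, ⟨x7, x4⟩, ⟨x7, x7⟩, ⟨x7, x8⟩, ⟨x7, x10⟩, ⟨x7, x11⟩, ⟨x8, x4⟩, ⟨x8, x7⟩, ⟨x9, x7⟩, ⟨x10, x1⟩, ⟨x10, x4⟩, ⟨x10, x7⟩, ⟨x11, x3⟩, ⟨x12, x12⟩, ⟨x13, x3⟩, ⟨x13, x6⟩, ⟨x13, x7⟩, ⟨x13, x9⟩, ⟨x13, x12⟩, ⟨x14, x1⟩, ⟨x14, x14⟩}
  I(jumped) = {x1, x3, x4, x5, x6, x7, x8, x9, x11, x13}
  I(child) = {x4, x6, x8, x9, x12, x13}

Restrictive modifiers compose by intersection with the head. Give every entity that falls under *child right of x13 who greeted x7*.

⟦right of x13⟧ = {x : ⟨x, x13⟩ ∈ ⟦right of⟧} = {x1, x2, x3, x4, x7, x8, x9, x10, x11, x12, x13}
⟦who greeted x7⟧ = {x : ⟨x, x7⟩ ∈ ⟦greeted⟧} = {x3, x5, x6, x7, x8, x9, x10, x13}
⟦child⟧ = {x4, x6, x8, x9, x12, x13}
… ∩ ⟦right of x13⟧ = {x4, x6, x8, x9, x12, x13} ∩ {x1, x2, x3, x4, x7, x8, x9, x10, x11, x12, x13} = {x4, x8, x9, x12, x13}
… ∩ ⟦who greeted x7⟧ = {x4, x8, x9, x12, x13} ∩ {x3, x5, x6, x7, x8, x9, x10, x13} = {x8, x9, x13}
So ⟦child right of x13 who greeted x7⟧ = {x8, x9, x13}.

{x8, x9, x13}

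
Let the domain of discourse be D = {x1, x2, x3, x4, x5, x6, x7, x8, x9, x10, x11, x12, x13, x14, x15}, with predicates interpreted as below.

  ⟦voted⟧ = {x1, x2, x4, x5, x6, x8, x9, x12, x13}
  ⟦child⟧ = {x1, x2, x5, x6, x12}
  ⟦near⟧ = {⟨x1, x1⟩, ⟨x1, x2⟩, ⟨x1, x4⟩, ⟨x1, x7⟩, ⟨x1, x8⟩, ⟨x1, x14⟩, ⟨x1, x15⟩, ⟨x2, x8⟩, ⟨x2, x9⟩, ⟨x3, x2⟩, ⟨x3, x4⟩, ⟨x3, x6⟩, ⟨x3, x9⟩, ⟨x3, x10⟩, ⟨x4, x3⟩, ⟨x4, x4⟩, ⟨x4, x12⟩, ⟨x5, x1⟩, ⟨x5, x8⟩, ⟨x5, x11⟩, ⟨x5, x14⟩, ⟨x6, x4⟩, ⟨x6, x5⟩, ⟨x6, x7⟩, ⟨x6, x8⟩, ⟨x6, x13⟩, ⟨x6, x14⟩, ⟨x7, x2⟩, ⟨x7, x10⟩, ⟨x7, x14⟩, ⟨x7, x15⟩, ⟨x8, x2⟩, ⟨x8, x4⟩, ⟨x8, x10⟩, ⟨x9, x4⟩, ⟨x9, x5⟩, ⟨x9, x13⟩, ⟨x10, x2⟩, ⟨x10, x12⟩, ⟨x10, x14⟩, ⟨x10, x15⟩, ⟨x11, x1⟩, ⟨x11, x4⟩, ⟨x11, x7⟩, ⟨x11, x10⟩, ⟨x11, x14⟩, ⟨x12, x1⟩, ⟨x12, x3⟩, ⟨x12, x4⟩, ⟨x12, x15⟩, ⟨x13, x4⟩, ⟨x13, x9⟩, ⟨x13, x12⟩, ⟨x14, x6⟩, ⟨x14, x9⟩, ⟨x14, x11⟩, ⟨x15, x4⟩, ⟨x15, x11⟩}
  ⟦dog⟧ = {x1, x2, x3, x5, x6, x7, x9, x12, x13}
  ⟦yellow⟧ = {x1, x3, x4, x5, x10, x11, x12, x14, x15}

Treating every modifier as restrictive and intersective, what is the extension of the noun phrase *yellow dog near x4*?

{x1, x3, x12}

⟦near x4⟧ = {x : ⟨x, x4⟩ ∈ ⟦near⟧} = {x1, x3, x4, x6, x8, x9, x11, x12, x13, x15}
⟦dog⟧ = {x1, x2, x3, x5, x6, x7, x9, x12, x13}
… ∩ ⟦near x4⟧ = {x1, x2, x3, x5, x6, x7, x9, x12, x13} ∩ {x1, x3, x4, x6, x8, x9, x11, x12, x13, x15} = {x1, x3, x6, x9, x12, x13}
… ∩ ⟦yellow⟧ = {x1, x3, x6, x9, x12, x13} ∩ {x1, x3, x4, x5, x10, x11, x12, x14, x15} = {x1, x3, x12}
So ⟦yellow dog near x4⟧ = {x1, x3, x12}.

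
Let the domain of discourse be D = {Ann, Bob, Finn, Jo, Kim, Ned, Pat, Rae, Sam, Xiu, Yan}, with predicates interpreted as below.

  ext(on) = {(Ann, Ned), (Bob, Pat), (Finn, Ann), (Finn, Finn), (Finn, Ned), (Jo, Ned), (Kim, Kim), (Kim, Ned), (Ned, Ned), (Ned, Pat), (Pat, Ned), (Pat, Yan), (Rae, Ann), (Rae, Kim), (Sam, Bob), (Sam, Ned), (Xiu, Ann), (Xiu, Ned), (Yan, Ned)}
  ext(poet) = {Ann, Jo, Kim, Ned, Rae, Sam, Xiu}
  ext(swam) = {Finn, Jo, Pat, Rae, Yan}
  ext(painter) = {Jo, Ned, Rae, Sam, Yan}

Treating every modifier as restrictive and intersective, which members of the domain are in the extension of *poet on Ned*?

⟦on Ned⟧ = {x : ⟨x, Ned⟩ ∈ ⟦on⟧} = {Ann, Finn, Jo, Kim, Ned, Pat, Sam, Xiu, Yan}
⟦poet⟧ = {Ann, Jo, Kim, Ned, Rae, Sam, Xiu}
… ∩ ⟦on Ned⟧ = {Ann, Jo, Kim, Ned, Rae, Sam, Xiu} ∩ {Ann, Finn, Jo, Kim, Ned, Pat, Sam, Xiu, Yan} = {Ann, Jo, Kim, Ned, Sam, Xiu}
So ⟦poet on Ned⟧ = {Ann, Jo, Kim, Ned, Sam, Xiu}.

{Ann, Jo, Kim, Ned, Sam, Xiu}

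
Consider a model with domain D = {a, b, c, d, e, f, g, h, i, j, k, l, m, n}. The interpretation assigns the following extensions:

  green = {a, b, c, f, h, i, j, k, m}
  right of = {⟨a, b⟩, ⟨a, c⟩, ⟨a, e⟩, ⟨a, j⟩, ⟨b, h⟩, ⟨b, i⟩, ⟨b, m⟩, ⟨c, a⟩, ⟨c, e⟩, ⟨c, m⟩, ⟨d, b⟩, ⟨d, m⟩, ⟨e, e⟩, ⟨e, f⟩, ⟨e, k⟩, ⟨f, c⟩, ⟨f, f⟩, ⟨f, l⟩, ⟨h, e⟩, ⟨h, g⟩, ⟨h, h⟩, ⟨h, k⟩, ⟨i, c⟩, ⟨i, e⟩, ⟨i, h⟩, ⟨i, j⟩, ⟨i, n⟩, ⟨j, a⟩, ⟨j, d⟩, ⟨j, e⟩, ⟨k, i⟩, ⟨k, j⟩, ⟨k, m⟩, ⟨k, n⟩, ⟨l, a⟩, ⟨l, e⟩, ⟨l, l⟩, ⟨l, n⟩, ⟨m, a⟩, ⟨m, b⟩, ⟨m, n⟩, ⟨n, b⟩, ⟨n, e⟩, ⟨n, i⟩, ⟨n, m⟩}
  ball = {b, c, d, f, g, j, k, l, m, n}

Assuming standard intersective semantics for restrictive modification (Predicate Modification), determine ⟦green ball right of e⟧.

{c, j}

⟦right of e⟧ = {x : ⟨x, e⟩ ∈ ⟦right of⟧} = {a, c, e, h, i, j, l, n}
⟦ball⟧ = {b, c, d, f, g, j, k, l, m, n}
… ∩ ⟦right of e⟧ = {b, c, d, f, g, j, k, l, m, n} ∩ {a, c, e, h, i, j, l, n} = {c, j, l, n}
… ∩ ⟦green⟧ = {c, j, l, n} ∩ {a, b, c, f, h, i, j, k, m} = {c, j}
So ⟦green ball right of e⟧ = {c, j}.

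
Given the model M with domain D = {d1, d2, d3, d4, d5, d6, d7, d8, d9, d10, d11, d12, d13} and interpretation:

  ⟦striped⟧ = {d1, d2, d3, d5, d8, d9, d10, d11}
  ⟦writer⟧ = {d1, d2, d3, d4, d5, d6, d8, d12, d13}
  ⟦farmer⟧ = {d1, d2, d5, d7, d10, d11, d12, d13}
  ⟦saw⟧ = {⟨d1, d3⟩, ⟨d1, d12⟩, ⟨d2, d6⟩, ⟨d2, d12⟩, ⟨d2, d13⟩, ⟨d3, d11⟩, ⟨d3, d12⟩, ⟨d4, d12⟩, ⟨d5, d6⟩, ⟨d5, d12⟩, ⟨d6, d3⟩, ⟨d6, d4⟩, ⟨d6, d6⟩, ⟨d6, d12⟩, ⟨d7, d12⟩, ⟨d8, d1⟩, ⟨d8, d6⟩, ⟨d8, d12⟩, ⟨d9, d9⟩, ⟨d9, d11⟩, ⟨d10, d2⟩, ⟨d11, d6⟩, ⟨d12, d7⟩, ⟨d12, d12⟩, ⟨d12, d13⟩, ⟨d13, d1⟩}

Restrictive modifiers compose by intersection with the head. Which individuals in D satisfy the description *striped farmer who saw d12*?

{d1, d2, d5}

⟦who saw d12⟧ = {x : ⟨x, d12⟩ ∈ ⟦saw⟧} = {d1, d2, d3, d4, d5, d6, d7, d8, d12}
⟦farmer⟧ = {d1, d2, d5, d7, d10, d11, d12, d13}
… ∩ ⟦who saw d12⟧ = {d1, d2, d5, d7, d10, d11, d12, d13} ∩ {d1, d2, d3, d4, d5, d6, d7, d8, d12} = {d1, d2, d5, d7, d12}
… ∩ ⟦striped⟧ = {d1, d2, d5, d7, d12} ∩ {d1, d2, d3, d5, d8, d9, d10, d11} = {d1, d2, d5}
So ⟦striped farmer who saw d12⟧ = {d1, d2, d5}.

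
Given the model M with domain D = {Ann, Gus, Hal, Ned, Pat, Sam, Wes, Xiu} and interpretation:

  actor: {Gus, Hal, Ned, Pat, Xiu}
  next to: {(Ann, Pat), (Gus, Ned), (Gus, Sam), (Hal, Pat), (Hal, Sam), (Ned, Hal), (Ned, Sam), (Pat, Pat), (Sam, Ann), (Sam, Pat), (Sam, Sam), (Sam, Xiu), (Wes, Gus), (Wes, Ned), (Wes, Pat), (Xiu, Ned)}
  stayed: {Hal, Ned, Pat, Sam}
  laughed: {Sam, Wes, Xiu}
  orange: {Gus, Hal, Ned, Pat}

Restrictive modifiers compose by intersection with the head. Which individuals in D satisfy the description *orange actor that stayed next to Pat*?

{Hal, Pat}

⟦that stayed⟧ = ⟦stayed⟧ = {Hal, Ned, Pat, Sam}
⟦next to Pat⟧ = {x : ⟨x, Pat⟩ ∈ ⟦next to⟧} = {Ann, Hal, Pat, Sam, Wes}
⟦actor⟧ = {Gus, Hal, Ned, Pat, Xiu}
… ∩ ⟦that stayed⟧ = {Gus, Hal, Ned, Pat, Xiu} ∩ {Hal, Ned, Pat, Sam} = {Hal, Ned, Pat}
… ∩ ⟦next to Pat⟧ = {Hal, Ned, Pat} ∩ {Ann, Hal, Pat, Sam, Wes} = {Hal, Pat}
… ∩ ⟦orange⟧ = {Hal, Pat} ∩ {Gus, Hal, Ned, Pat} = {Hal, Pat}
So ⟦orange actor that stayed next to Pat⟧ = {Hal, Pat}.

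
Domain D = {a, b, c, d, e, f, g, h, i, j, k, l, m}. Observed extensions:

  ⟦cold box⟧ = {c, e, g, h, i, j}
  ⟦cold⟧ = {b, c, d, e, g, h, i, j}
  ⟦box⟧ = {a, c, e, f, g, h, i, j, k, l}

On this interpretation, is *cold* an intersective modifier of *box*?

⟦cold⟧ ∩ ⟦box⟧ = {b, c, d, e, g, h, i, j} ∩ {a, c, e, f, g, h, i, j, k, l} = {c, e, g, h, i, j}
Observed ⟦cold box⟧ = {c, e, g, h, i, j}.
These coincide, so the modifier is intersective here.

yes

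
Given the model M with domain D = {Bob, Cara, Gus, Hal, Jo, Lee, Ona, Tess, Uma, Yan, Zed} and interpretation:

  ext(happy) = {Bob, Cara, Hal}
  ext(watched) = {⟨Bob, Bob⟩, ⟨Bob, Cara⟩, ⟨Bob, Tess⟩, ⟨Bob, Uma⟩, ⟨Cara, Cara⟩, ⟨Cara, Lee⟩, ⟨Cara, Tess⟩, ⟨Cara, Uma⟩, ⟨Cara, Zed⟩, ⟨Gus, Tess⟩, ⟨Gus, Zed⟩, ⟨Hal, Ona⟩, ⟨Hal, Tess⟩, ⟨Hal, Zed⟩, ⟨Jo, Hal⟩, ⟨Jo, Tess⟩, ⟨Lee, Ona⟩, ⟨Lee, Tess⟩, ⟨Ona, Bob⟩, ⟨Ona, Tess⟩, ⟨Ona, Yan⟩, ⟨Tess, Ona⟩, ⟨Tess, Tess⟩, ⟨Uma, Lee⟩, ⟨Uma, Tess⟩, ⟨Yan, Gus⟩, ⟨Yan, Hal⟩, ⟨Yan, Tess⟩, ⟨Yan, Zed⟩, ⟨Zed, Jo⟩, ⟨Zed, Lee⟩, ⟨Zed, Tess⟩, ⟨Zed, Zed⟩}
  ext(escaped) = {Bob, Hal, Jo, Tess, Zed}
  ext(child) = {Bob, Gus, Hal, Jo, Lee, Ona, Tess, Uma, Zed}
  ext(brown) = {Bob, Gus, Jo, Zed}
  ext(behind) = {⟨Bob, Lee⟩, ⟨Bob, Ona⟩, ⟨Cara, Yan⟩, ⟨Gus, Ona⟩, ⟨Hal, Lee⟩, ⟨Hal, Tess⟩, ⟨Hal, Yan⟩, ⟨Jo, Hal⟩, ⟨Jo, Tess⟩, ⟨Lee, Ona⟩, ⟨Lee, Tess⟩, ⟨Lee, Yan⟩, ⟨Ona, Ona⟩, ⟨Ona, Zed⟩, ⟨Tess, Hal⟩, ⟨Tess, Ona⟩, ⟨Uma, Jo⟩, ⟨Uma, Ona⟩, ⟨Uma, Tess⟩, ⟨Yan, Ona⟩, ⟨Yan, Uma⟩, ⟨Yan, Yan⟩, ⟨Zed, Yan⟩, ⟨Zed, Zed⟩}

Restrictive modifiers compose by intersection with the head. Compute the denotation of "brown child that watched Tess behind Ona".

{Bob, Gus}

⟦that watched Tess⟧ = {x : ⟨x, Tess⟩ ∈ ⟦watched⟧} = {Bob, Cara, Gus, Hal, Jo, Lee, Ona, Tess, Uma, Yan, Zed}
⟦behind Ona⟧ = {x : ⟨x, Ona⟩ ∈ ⟦behind⟧} = {Bob, Gus, Lee, Ona, Tess, Uma, Yan}
⟦child⟧ = {Bob, Gus, Hal, Jo, Lee, Ona, Tess, Uma, Zed}
… ∩ ⟦that watched Tess⟧ = {Bob, Gus, Hal, Jo, Lee, Ona, Tess, Uma, Zed} ∩ {Bob, Cara, Gus, Hal, Jo, Lee, Ona, Tess, Uma, Yan, Zed} = {Bob, Gus, Hal, Jo, Lee, Ona, Tess, Uma, Zed}
… ∩ ⟦behind Ona⟧ = {Bob, Gus, Hal, Jo, Lee, Ona, Tess, Uma, Zed} ∩ {Bob, Gus, Lee, Ona, Tess, Uma, Yan} = {Bob, Gus, Lee, Ona, Tess, Uma}
… ∩ ⟦brown⟧ = {Bob, Gus, Lee, Ona, Tess, Uma} ∩ {Bob, Gus, Jo, Zed} = {Bob, Gus}
So ⟦brown child that watched Tess behind Ona⟧ = {Bob, Gus}.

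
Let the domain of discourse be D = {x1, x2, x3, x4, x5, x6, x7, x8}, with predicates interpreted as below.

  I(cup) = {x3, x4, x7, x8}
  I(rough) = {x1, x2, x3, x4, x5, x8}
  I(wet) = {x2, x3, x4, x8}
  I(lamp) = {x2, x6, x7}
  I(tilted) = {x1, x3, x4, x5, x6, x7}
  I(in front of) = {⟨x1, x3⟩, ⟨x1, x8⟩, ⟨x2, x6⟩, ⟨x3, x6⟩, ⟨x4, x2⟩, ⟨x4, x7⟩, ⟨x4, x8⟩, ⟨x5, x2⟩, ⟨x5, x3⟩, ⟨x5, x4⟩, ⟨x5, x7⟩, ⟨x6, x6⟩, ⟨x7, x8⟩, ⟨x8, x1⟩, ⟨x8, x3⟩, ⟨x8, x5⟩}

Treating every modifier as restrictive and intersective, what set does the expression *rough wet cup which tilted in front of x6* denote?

⟦which tilted⟧ = ⟦tilted⟧ = {x1, x3, x4, x5, x6, x7}
⟦in front of x6⟧ = {x : ⟨x, x6⟩ ∈ ⟦in front of⟧} = {x2, x3, x6}
⟦cup⟧ = {x3, x4, x7, x8}
… ∩ ⟦which tilted⟧ = {x3, x4, x7, x8} ∩ {x1, x3, x4, x5, x6, x7} = {x3, x4, x7}
… ∩ ⟦in front of x6⟧ = {x3, x4, x7} ∩ {x2, x3, x6} = {x3}
… ∩ ⟦rough⟧ = {x3} ∩ {x1, x2, x3, x4, x5, x8} = {x3}
… ∩ ⟦wet⟧ = {x3} ∩ {x2, x3, x4, x8} = {x3}
So ⟦rough wet cup which tilted in front of x6⟧ = {x3}.

{x3}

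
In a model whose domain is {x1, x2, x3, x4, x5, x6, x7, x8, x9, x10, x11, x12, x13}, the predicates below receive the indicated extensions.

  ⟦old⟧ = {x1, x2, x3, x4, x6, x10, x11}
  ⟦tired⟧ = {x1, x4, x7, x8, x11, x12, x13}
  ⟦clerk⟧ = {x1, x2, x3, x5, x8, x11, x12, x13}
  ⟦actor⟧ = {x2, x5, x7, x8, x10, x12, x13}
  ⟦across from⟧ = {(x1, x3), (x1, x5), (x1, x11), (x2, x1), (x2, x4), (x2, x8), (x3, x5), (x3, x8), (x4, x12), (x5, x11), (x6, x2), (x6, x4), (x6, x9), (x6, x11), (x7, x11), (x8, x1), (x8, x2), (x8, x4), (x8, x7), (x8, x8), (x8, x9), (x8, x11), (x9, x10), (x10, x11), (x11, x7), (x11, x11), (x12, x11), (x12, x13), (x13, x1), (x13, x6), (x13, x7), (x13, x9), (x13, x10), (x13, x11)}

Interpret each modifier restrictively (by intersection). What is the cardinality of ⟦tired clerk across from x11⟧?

⟦across from x11⟧ = {x : ⟨x, x11⟩ ∈ ⟦across from⟧} = {x1, x5, x6, x7, x8, x10, x11, x12, x13}
⟦clerk⟧ = {x1, x2, x3, x5, x8, x11, x12, x13}
… ∩ ⟦across from x11⟧ = {x1, x2, x3, x5, x8, x11, x12, x13} ∩ {x1, x5, x6, x7, x8, x10, x11, x12, x13} = {x1, x5, x8, x11, x12, x13}
… ∩ ⟦tired⟧ = {x1, x5, x8, x11, x12, x13} ∩ {x1, x4, x7, x8, x11, x12, x13} = {x1, x8, x11, x12, x13}
⟦tired clerk across from x11⟧ = {x1, x8, x11, x12, x13}, so the cardinality is 5.

5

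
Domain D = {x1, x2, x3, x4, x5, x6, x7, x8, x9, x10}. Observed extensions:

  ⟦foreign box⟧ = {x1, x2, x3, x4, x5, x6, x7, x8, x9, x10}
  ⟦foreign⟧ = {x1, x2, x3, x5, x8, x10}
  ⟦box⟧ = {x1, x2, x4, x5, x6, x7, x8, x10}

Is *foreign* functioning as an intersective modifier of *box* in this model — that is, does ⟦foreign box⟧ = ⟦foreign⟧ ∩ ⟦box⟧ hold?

no

⟦foreign⟧ ∩ ⟦box⟧ = {x1, x2, x3, x5, x8, x10} ∩ {x1, x2, x4, x5, x6, x7, x8, x10} = {x1, x2, x5, x8, x10}
Observed ⟦foreign box⟧ = {x1, x2, x3, x4, x5, x6, x7, x8, x9, x10}.
These differ, so the modifier is not intersective in this model.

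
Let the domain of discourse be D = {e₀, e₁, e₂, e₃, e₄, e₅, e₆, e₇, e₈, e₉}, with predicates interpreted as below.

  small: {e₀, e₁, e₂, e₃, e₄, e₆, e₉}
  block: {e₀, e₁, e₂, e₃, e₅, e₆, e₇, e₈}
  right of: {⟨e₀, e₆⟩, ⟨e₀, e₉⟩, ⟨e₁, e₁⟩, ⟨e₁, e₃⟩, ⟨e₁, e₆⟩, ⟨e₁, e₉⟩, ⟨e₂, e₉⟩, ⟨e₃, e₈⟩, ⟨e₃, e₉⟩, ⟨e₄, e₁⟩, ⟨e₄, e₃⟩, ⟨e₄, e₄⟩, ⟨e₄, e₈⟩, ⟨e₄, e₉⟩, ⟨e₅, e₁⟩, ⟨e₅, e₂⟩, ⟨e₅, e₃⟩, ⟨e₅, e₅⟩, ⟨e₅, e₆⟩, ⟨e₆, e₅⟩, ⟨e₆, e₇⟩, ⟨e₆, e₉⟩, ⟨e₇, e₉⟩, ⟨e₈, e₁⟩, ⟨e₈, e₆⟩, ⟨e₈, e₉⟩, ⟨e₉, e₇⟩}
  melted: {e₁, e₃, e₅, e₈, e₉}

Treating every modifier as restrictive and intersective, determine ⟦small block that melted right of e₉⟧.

{e₁, e₃}

⟦that melted⟧ = ⟦melted⟧ = {e₁, e₃, e₅, e₈, e₉}
⟦right of e₉⟧ = {x : ⟨x, e₉⟩ ∈ ⟦right of⟧} = {e₀, e₁, e₂, e₃, e₄, e₆, e₇, e₈}
⟦block⟧ = {e₀, e₁, e₂, e₃, e₅, e₆, e₇, e₈}
… ∩ ⟦that melted⟧ = {e₀, e₁, e₂, e₃, e₅, e₆, e₇, e₈} ∩ {e₁, e₃, e₅, e₈, e₉} = {e₁, e₃, e₅, e₈}
… ∩ ⟦right of e₉⟧ = {e₁, e₃, e₅, e₈} ∩ {e₀, e₁, e₂, e₃, e₄, e₆, e₇, e₈} = {e₁, e₃, e₈}
… ∩ ⟦small⟧ = {e₁, e₃, e₈} ∩ {e₀, e₁, e₂, e₃, e₄, e₆, e₉} = {e₁, e₃}
So ⟦small block that melted right of e₉⟧ = {e₁, e₃}.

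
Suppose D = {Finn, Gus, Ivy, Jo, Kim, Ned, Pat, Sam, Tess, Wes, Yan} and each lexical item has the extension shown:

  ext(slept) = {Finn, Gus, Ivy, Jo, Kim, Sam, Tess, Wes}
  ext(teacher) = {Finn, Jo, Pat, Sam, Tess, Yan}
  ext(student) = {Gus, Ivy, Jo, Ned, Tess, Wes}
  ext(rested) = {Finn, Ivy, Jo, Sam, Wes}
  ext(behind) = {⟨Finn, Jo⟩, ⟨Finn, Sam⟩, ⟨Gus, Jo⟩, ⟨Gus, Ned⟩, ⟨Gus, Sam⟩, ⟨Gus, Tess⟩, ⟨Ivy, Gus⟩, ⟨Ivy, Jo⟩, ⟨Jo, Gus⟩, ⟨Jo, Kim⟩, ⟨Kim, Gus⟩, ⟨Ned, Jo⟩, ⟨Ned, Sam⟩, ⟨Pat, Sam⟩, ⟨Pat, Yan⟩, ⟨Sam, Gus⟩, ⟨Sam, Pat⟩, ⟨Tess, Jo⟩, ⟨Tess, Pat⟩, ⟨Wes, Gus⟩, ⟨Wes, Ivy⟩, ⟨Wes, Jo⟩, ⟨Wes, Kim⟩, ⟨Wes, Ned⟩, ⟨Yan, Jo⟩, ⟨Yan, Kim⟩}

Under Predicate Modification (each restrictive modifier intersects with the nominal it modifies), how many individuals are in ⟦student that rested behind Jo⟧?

⟦that rested⟧ = ⟦rested⟧ = {Finn, Ivy, Jo, Sam, Wes}
⟦behind Jo⟧ = {x : ⟨x, Jo⟩ ∈ ⟦behind⟧} = {Finn, Gus, Ivy, Ned, Tess, Wes, Yan}
⟦student⟧ = {Gus, Ivy, Jo, Ned, Tess, Wes}
… ∩ ⟦that rested⟧ = {Gus, Ivy, Jo, Ned, Tess, Wes} ∩ {Finn, Ivy, Jo, Sam, Wes} = {Ivy, Jo, Wes}
… ∩ ⟦behind Jo⟧ = {Ivy, Jo, Wes} ∩ {Finn, Gus, Ivy, Ned, Tess, Wes, Yan} = {Ivy, Wes}
⟦student that rested behind Jo⟧ = {Ivy, Wes}, so the cardinality is 2.

2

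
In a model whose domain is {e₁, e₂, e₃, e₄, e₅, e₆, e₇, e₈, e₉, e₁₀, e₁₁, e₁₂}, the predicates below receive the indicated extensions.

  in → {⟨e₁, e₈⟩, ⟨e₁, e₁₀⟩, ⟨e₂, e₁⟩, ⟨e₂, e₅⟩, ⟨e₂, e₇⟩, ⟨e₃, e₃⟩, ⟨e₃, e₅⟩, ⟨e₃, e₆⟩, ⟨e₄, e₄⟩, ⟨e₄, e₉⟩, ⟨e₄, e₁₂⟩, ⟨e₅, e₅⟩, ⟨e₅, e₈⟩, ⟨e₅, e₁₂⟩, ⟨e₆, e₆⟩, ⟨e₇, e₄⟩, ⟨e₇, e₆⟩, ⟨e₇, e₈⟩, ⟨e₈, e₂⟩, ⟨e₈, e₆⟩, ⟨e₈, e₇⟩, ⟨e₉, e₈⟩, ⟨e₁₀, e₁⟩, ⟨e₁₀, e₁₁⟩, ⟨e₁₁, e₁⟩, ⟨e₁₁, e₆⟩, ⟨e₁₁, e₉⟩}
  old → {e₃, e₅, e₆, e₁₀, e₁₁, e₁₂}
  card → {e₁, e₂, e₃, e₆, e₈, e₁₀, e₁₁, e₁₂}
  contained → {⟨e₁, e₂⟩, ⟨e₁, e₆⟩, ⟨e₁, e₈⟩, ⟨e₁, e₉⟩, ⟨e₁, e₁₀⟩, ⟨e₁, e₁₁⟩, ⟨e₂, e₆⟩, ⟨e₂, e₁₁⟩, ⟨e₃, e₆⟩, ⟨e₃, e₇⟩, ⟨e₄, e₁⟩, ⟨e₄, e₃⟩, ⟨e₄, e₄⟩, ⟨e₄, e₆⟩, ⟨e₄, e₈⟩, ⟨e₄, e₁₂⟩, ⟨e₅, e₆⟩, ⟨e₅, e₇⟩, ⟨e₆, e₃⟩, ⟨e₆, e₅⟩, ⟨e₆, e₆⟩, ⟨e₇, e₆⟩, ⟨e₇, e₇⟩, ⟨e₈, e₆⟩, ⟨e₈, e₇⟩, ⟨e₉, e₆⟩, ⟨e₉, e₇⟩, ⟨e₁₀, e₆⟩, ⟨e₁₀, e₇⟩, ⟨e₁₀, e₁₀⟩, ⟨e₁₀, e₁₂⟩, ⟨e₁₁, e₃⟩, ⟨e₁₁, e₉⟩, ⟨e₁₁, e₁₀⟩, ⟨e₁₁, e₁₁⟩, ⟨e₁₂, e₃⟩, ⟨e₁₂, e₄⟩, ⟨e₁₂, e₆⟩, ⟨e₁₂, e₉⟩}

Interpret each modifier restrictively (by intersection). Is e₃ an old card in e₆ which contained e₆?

yes

⟦in e₆⟧ = {x : ⟨x, e₆⟩ ∈ ⟦in⟧} = {e₃, e₆, e₇, e₈, e₁₁}
⟦which contained e₆⟧ = {x : ⟨x, e₆⟩ ∈ ⟦contained⟧} = {e₁, e₂, e₃, e₄, e₅, e₆, e₇, e₈, e₉, e₁₀, e₁₂}
⟦card⟧ = {e₁, e₂, e₃, e₆, e₈, e₁₀, e₁₁, e₁₂}
… ∩ ⟦in e₆⟧ = {e₁, e₂, e₃, e₆, e₈, e₁₀, e₁₁, e₁₂} ∩ {e₃, e₆, e₇, e₈, e₁₁} = {e₃, e₆, e₈, e₁₁}
… ∩ ⟦which contained e₆⟧ = {e₃, e₆, e₈, e₁₁} ∩ {e₁, e₂, e₃, e₄, e₅, e₆, e₇, e₈, e₉, e₁₀, e₁₂} = {e₃, e₆, e₈}
… ∩ ⟦old⟧ = {e₃, e₆, e₈} ∩ {e₃, e₅, e₆, e₁₀, e₁₁, e₁₂} = {e₃, e₆}
⟦old card in e₆ which contained e₆⟧ = {e₃, e₆}; e₃ ∈ this set.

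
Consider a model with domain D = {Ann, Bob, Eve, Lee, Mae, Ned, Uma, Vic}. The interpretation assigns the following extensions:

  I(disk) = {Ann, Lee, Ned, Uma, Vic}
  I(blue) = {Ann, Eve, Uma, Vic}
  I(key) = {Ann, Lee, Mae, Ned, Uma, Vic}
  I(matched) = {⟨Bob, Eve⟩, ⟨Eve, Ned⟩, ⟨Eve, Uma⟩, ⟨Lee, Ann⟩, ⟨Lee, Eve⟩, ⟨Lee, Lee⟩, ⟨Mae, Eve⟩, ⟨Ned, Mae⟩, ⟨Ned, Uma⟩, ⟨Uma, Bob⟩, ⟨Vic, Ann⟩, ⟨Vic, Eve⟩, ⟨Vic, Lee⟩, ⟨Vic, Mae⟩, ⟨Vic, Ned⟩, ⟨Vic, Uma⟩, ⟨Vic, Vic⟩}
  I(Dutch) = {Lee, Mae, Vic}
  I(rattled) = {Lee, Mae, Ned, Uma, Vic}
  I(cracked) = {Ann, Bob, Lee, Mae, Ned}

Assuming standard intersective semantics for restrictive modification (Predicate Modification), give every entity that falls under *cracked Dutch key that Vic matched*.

⟦that Vic matched⟧ = {x : ⟨Vic, x⟩ ∈ ⟦matched⟧} = {Ann, Eve, Lee, Mae, Ned, Uma, Vic}
⟦key⟧ = {Ann, Lee, Mae, Ned, Uma, Vic}
… ∩ ⟦that Vic matched⟧ = {Ann, Lee, Mae, Ned, Uma, Vic} ∩ {Ann, Eve, Lee, Mae, Ned, Uma, Vic} = {Ann, Lee, Mae, Ned, Uma, Vic}
… ∩ ⟦cracked⟧ = {Ann, Lee, Mae, Ned, Uma, Vic} ∩ {Ann, Bob, Lee, Mae, Ned} = {Ann, Lee, Mae, Ned}
… ∩ ⟦Dutch⟧ = {Ann, Lee, Mae, Ned} ∩ {Lee, Mae, Vic} = {Lee, Mae}
So ⟦cracked Dutch key that Vic matched⟧ = {Lee, Mae}.

{Lee, Mae}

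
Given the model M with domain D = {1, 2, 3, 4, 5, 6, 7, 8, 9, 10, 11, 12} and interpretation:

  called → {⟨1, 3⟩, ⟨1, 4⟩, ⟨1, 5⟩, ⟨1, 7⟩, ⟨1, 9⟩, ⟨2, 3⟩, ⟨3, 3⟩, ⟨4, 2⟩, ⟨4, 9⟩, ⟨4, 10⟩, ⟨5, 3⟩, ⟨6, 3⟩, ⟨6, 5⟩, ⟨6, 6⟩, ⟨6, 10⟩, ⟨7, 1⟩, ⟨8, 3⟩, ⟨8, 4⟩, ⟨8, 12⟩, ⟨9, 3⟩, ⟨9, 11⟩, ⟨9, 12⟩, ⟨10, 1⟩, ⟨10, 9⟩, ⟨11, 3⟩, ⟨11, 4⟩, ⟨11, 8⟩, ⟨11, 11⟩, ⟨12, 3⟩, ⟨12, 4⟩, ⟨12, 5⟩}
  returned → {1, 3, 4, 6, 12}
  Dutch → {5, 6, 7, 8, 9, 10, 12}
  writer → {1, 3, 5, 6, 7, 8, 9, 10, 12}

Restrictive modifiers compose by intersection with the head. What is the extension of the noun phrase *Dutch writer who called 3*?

{5, 6, 8, 9, 12}

⟦who called 3⟧ = {x : ⟨x, 3⟩ ∈ ⟦called⟧} = {1, 2, 3, 5, 6, 8, 9, 11, 12}
⟦writer⟧ = {1, 3, 5, 6, 7, 8, 9, 10, 12}
… ∩ ⟦who called 3⟧ = {1, 3, 5, 6, 7, 8, 9, 10, 12} ∩ {1, 2, 3, 5, 6, 8, 9, 11, 12} = {1, 3, 5, 6, 8, 9, 12}
… ∩ ⟦Dutch⟧ = {1, 3, 5, 6, 8, 9, 12} ∩ {5, 6, 7, 8, 9, 10, 12} = {5, 6, 8, 9, 12}
So ⟦Dutch writer who called 3⟧ = {5, 6, 8, 9, 12}.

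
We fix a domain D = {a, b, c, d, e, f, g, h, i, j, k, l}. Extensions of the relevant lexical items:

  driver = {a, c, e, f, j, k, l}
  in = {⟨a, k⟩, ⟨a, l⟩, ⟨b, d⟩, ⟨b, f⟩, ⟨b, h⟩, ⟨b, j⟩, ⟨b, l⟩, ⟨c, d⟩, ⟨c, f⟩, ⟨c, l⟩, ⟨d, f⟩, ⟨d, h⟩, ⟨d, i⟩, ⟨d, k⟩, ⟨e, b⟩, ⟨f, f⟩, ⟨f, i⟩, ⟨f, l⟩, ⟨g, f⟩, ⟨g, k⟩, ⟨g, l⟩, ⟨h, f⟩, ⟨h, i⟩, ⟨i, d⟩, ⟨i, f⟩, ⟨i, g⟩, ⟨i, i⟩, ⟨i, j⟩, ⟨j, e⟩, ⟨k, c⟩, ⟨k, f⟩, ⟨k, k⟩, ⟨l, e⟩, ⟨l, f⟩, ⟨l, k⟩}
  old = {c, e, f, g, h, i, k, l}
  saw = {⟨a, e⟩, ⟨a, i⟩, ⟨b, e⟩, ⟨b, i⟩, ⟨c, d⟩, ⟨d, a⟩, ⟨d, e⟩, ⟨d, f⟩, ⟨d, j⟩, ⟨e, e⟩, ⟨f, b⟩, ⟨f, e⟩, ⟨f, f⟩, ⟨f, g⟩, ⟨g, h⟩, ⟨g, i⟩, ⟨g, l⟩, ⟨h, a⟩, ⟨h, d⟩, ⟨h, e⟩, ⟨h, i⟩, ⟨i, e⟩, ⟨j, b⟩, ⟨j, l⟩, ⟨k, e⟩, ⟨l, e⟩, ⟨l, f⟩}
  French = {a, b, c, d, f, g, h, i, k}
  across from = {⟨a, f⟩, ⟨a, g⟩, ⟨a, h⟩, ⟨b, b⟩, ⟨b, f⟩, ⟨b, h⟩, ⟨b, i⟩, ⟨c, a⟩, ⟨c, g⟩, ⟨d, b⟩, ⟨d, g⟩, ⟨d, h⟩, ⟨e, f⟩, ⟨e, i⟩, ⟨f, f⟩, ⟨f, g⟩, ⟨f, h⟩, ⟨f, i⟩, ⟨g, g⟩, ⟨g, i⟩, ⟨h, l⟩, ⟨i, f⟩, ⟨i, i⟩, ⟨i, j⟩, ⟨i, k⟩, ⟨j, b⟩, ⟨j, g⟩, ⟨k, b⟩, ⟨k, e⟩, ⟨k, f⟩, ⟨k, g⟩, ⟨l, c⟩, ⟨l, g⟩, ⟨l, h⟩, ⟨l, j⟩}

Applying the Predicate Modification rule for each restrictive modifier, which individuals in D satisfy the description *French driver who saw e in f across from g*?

{f, k}

⟦who saw e⟧ = {x : ⟨x, e⟩ ∈ ⟦saw⟧} = {a, b, d, e, f, h, i, k, l}
⟦in f⟧ = {x : ⟨x, f⟩ ∈ ⟦in⟧} = {b, c, d, f, g, h, i, k, l}
⟦across from g⟧ = {x : ⟨x, g⟩ ∈ ⟦across from⟧} = {a, c, d, f, g, j, k, l}
⟦driver⟧ = {a, c, e, f, j, k, l}
… ∩ ⟦who saw e⟧ = {a, c, e, f, j, k, l} ∩ {a, b, d, e, f, h, i, k, l} = {a, e, f, k, l}
… ∩ ⟦in f⟧ = {a, e, f, k, l} ∩ {b, c, d, f, g, h, i, k, l} = {f, k, l}
… ∩ ⟦across from g⟧ = {f, k, l} ∩ {a, c, d, f, g, j, k, l} = {f, k, l}
… ∩ ⟦French⟧ = {f, k, l} ∩ {a, b, c, d, f, g, h, i, k} = {f, k}
So ⟦French driver who saw e in f across from g⟧ = {f, k}.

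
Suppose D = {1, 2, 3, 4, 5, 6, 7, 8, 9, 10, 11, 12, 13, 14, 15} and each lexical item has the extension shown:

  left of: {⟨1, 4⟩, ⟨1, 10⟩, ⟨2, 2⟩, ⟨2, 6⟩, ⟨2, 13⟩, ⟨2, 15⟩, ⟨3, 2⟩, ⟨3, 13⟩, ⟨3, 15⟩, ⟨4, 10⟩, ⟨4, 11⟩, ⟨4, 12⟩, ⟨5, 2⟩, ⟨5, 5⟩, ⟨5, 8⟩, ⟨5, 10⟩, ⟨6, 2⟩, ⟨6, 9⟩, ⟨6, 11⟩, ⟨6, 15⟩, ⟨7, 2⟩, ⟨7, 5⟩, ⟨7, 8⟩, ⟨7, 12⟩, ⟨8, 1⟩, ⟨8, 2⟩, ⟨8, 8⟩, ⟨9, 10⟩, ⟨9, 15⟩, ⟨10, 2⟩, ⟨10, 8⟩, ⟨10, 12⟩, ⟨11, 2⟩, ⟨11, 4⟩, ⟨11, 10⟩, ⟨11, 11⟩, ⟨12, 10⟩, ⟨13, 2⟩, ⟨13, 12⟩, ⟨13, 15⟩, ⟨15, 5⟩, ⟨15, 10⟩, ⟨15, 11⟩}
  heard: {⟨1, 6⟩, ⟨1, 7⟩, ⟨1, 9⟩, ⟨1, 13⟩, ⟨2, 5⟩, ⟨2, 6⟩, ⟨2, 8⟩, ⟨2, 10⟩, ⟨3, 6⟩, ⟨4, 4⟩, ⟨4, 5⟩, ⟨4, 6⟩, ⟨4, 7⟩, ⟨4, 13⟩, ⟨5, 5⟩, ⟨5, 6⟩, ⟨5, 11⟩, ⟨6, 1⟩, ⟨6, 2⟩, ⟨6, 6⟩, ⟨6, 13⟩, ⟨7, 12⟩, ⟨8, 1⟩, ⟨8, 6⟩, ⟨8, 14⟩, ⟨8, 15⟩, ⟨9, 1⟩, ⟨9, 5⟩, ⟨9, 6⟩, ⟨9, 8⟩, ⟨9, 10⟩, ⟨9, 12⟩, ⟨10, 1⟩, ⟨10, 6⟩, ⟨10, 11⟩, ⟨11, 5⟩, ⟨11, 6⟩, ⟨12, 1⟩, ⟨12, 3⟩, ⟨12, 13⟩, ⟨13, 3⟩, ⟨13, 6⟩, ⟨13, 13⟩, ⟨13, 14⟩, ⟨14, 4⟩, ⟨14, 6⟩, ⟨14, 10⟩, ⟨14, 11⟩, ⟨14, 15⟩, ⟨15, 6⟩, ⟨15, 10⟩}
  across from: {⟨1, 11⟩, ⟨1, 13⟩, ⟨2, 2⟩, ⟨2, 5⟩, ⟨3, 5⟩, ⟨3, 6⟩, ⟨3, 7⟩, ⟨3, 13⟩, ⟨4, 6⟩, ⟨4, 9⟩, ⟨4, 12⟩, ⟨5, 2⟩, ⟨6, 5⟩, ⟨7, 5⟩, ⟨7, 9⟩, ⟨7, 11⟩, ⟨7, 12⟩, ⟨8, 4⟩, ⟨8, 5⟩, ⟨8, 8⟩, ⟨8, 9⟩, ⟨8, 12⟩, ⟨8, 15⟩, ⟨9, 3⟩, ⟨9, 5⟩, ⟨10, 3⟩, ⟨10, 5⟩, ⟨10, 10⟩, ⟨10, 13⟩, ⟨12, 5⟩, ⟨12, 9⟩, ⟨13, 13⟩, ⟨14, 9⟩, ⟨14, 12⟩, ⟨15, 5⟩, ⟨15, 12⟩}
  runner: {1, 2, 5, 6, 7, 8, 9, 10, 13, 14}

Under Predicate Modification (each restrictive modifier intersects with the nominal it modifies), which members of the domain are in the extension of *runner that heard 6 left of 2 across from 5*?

{2, 6, 8, 10}

⟦that heard 6⟧ = {x : ⟨x, 6⟩ ∈ ⟦heard⟧} = {1, 2, 3, 4, 5, 6, 8, 9, 10, 11, 13, 14, 15}
⟦left of 2⟧ = {x : ⟨x, 2⟩ ∈ ⟦left of⟧} = {2, 3, 5, 6, 7, 8, 10, 11, 13}
⟦across from 5⟧ = {x : ⟨x, 5⟩ ∈ ⟦across from⟧} = {2, 3, 6, 7, 8, 9, 10, 12, 15}
⟦runner⟧ = {1, 2, 5, 6, 7, 8, 9, 10, 13, 14}
… ∩ ⟦that heard 6⟧ = {1, 2, 5, 6, 7, 8, 9, 10, 13, 14} ∩ {1, 2, 3, 4, 5, 6, 8, 9, 10, 11, 13, 14, 15} = {1, 2, 5, 6, 8, 9, 10, 13, 14}
… ∩ ⟦left of 2⟧ = {1, 2, 5, 6, 8, 9, 10, 13, 14} ∩ {2, 3, 5, 6, 7, 8, 10, 11, 13} = {2, 5, 6, 8, 10, 13}
… ∩ ⟦across from 5⟧ = {2, 5, 6, 8, 10, 13} ∩ {2, 3, 6, 7, 8, 9, 10, 12, 15} = {2, 6, 8, 10}
So ⟦runner that heard 6 left of 2 across from 5⟧ = {2, 6, 8, 10}.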